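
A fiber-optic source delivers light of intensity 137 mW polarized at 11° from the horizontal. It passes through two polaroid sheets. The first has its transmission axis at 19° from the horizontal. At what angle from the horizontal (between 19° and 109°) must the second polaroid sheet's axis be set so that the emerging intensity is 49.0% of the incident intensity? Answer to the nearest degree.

θ ≈ 64°

I₁ = I₀ cos²(19° − 11°) = I₀ cos²(8°) = 0.9806 I₀.
Need I₂/I₀ = 0.49, so cos²(θ − 19°) = 0.49 / 0.9806 = 0.4997.
θ − 19° = arccos(√0.4997) = 45.0°, giving θ ≈ 19 + 45.0 = 64.0°.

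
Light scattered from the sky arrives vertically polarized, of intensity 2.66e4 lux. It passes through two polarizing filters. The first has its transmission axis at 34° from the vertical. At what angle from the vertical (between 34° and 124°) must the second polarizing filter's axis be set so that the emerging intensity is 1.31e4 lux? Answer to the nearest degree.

θ ≈ 66°

I₁ = I₀ cos²(34° − 0°) = I₀ cos²(34°) = 0.6873 I₀.
Target fraction: 1.31e4 / 2.66e4 lux = 0.4925 of I₀.
Need I₂/I₀ = 0.4925, so cos²(θ − 34°) = 0.4925 / 0.6873 = 0.7165.
θ − 34° = arccos(√0.7165) = 32.2°, giving θ ≈ 34 + 32.2 = 66.2°.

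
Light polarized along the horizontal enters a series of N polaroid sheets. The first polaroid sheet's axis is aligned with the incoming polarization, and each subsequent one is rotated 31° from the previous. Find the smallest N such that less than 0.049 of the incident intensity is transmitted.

N = 11

First polarizer is aligned with the polarization: full transmission.
Each further stage multiplies by cos²(31°) = 0.7347.
After N polarizers: T = 0.7347^(N−1). Require T < 0.049 ⇒ N−1 > ln(0.049)/ln(0.7347) = 9.78, so N−1 ≥ 10 and N = 11.
Check: N=11 gives T = 0.04585 < 0.049; N=10 gives T = 0.0624.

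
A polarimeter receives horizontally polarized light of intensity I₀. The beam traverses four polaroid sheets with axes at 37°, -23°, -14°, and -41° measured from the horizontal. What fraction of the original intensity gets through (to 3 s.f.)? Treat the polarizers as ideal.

By Malus's law, I₁ = I₀ cos²(37° − 0°) = I₀ cos²(37°) = 0.6378 I₀.
I₂ = I₁ cos²(-23° − 37°) = 0.6378 I₀ · cos²(60°) = 0.1595 I₀.
I₃ = I₂ cos²(-14° + 23°) = 0.1595 I₀ · cos²(9°) = 0.1556 I₀.
I₄ = I₃ cos²(-41° + 14°) = 0.1556 I₀ · cos²(27°) = 0.1235 I₀.
Transmitted fraction = 0.1235.

≈ 0.123 I₀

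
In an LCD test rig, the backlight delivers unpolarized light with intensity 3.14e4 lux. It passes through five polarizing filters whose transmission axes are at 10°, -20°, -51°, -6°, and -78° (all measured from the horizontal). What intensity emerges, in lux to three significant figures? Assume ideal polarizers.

I ≈ 413 lux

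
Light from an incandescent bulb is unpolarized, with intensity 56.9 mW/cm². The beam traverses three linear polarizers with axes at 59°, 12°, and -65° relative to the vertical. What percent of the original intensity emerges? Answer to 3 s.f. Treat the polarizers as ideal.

≈ 1.18%

Unpolarized light through the first polarizer → I₁ = 56.9 mW/cm²/2 = 28.45 mW/cm², polarized at 59°.
I₂ = I₁ · cos²(47°) = 28.45 · 0.4651 = 13.23 mW/cm².
I₃ = I₂ · cos²(77°) = 13.23 · 0.0506 = 0.6696 mW/cm².
That is 1.177% of the incident intensity.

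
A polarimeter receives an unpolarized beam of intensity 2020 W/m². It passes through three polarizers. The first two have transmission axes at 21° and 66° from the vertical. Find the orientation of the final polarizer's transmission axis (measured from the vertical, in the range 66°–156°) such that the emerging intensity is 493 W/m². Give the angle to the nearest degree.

θ ≈ 75°

Unpolarized light through the first polarizer → I₁ = ½ I₀, now polarized at 21°.
I₂ = I₁ cos²(66° − 21°) = 0.5 I₀ · cos²(45°) = 0.25 I₀.
Target fraction: 493 / 2020 W/m² = 0.2441 of I₀.
Need I₃/I₀ = 0.2441, so cos²(θ − 66°) = 0.2441 / 0.25 = 0.9762.
θ − 66° = arccos(√0.9762) = 8.9°, giving θ ≈ 66 + 8.9 = 74.9°.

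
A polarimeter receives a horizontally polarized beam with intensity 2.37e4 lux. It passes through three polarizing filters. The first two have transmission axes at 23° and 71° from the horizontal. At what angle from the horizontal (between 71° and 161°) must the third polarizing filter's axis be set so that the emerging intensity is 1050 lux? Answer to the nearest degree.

I₁ = I₀ cos²(23° − 0°) = I₀ cos²(23°) = 0.8473 I₀.
I₂ = I₁ cos²(71° − 23°) = 0.8473 I₀ · cos²(48°) = 0.3794 I₀.
Target fraction: 1050 / 2.37e4 lux = 0.0443 of I₀.
Need I₃/I₀ = 0.0443, so cos²(θ − 71°) = 0.0443 / 0.3794 = 0.1168.
θ − 71° = arccos(√0.1168) = 70.0°, giving θ ≈ 71 + 70.0 = 141.0°.

θ ≈ 141°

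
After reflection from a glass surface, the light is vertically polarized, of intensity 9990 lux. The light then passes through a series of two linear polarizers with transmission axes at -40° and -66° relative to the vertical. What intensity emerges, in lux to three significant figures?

I₁ = 9990 lux · cos²(40°) = 5862 lux.
I₂ = I₁ · cos²(26°) = 5862 · 0.8078 = 4736 lux.

I ≈ 4740 lux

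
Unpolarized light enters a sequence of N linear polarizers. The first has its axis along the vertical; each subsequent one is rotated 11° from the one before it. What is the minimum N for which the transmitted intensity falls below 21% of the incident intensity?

First polarizer halves the unpolarized light: factor 1/2.
Each further stage multiplies by cos²(11°) = 0.9636.
After N polarizers: T = 0.5·0.9636^(N−1). Require T < 0.21 ⇒ N−1 > ln(0.21/0.5)/ln(0.9636) = 23.39, so N−1 ≥ 24 and N = 25.
Check: N=25 gives T = 0.2053 < 0.21; N=24 gives T = 0.2131.

N = 25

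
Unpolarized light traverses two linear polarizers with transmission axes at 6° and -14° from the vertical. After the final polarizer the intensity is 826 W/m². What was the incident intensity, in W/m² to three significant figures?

Unpolarized light through the first polarizer → I₁ = ½ I₀, now polarized at 6°.
I₂ = I₁ cos²(-14° − 6°) = 0.5 I₀ · cos²(20°) = 0.4415 I₀.
So 826 W/m² = 0.4415 I₀, giving I₀ = 826/0.4415 = 1871 W/m².

I₀ ≈ 1870 W/m²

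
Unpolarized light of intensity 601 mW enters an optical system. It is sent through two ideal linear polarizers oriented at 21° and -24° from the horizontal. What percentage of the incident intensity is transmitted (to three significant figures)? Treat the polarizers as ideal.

Unpolarized light through the first polarizer → I₁ = 601 mW/2 = 300.5 mW, polarized at 21°.
I₂ = I₁ · cos²(45°) = 300.5 · 0.5 = 150.3 mW.
That is 25% of the incident intensity.

≈ 25.0%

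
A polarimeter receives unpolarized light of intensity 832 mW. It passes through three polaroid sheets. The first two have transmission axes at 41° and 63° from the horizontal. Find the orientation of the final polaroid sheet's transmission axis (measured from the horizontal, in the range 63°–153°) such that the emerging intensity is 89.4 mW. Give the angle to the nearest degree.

θ ≈ 123°

Unpolarized light through the first polarizer → I₁ = ½ I₀, now polarized at 41°.
I₂ = I₁ cos²(63° − 41°) = 0.5 I₀ · cos²(22°) = 0.4298 I₀.
Target fraction: 89.4 / 832 mW = 0.1075 of I₀.
Need I₃/I₀ = 0.1075, so cos²(θ − 63°) = 0.1075 / 0.4298 = 0.25.
θ − 63° = arccos(√0.25) = 60.0°, giving θ ≈ 63 + 60.0 = 123.0°.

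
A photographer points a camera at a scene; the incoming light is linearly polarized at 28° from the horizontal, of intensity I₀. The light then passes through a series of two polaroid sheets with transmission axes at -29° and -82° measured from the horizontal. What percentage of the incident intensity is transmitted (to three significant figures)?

≈ 10.7%

I₁ = I₀ cos²(-29° − 28°) = I₀ cos²(57°) = 0.2966 I₀.
I₂ = I₁ cos²(-82° + 29°) = 0.2966 I₀ · cos²(53°) = 0.1074 I₀.
That is 10.74% of the incident intensity.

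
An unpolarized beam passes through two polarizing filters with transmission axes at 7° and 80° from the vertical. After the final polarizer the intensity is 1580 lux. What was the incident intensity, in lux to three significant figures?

Unpolarized light through the first polarizer → I₁ = ½ I₀, now polarized at 7°.
I₂ = I₁ cos²(80° − 7°) = 0.5 I₀ · cos²(73°) = 0.04274 I₀.
So 1580 lux = 0.04274 I₀, giving I₀ = 1580/0.04274 = 3.697e+04 lux.

I₀ ≈ 3.70e4 lux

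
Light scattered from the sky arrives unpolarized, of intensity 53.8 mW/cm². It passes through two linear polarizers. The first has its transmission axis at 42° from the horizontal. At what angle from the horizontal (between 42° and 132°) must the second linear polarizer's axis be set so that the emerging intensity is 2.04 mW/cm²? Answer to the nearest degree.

θ ≈ 116°

Unpolarized light through the first polarizer → I₁ = ½ I₀, now polarized at 42°.
Target fraction: 2.04 / 53.8 mW/cm² = 0.03792 of I₀.
Need I₂/I₀ = 0.03792, so cos²(θ − 42°) = 0.03792 / 0.5 = 0.07584.
θ − 42° = arccos(√0.07584) = 74.0°, giving θ ≈ 42 + 74.0 = 116.0°.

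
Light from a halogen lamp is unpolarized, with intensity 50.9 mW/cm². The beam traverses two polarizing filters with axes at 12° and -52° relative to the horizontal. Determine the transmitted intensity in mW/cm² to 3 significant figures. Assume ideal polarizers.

I ≈ 4.89 mW/cm²

Unpolarized light through the first polarizer → I₁ = 50.9 mW/cm²/2 = 25.45 mW/cm², polarized at 12°.
I₂ = I₁ · cos²(64°) = 25.45 · 0.1922 = 4.891 mW/cm².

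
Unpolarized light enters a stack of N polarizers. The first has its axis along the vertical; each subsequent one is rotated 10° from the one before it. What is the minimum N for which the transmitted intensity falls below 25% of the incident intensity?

N = 24

First polarizer halves the unpolarized light: factor 1/2.
Each further stage multiplies by cos²(10°) = 0.9698.
After N polarizers: T = 0.5·0.9698^(N−1). Require T < 0.25 ⇒ N−1 > ln(0.25/0.5)/ln(0.9698) = 22.64, so N−1 ≥ 23 and N = 24.
Check: N=24 gives T = 0.2473 < 0.25; N=23 gives T = 0.2549.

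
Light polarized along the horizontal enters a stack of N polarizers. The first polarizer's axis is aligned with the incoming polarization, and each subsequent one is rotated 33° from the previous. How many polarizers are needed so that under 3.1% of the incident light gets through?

N = 11

First polarizer is aligned with the polarization: full transmission.
Each further stage multiplies by cos²(33°) = 0.7034.
After N polarizers: T = 0.7034^(N−1). Require T < 0.031 ⇒ N−1 > ln(0.031)/ln(0.7034) = 9.87, so N−1 ≥ 10 and N = 11.
Check: N=11 gives T = 0.02964 < 0.031; N=10 gives T = 0.04214.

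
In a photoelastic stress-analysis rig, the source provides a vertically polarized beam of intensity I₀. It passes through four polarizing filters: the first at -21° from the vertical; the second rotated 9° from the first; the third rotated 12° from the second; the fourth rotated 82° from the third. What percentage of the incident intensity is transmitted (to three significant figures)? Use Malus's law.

By Malus's law, I₁ = I₀ cos²(-21° − 0°) = I₀ cos²(21°) = 0.8716 I₀.
I₂ = I₁ cos²(9°) = 0.8716 · 0.9755 I₀ = 0.8502 I₀.
I₃ = I₂ cos²(12°) = 0.8502 · 0.9568 I₀ = 0.8135 I₀.
I₄ = I₃ cos²(82°) = 0.8135 · 0.01937 I₀ = 0.01576 I₀.
That is 1.576% of the incident intensity.

≈ 1.58%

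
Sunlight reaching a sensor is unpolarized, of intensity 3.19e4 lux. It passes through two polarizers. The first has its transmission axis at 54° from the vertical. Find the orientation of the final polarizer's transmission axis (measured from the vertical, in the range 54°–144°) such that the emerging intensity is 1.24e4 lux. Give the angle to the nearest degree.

θ ≈ 82°

Unpolarized light through the first polarizer → I₁ = ½ I₀, now polarized at 54°.
Target fraction: 1.24e4 / 3.19e4 lux = 0.3887 of I₀.
Need I₂/I₀ = 0.3887, so cos²(θ − 54°) = 0.3887 / 0.5 = 0.7774.
θ − 54° = arccos(√0.7774) = 28.1°, giving θ ≈ 54 + 28.1 = 82.1°.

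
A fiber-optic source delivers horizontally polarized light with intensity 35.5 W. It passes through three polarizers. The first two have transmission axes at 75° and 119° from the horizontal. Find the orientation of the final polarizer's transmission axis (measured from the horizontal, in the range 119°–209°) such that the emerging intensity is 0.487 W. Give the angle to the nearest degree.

θ ≈ 170°

I₁ = I₀ cos²(75° − 0°) = I₀ cos²(75°) = 0.06699 I₀.
I₂ = I₁ cos²(119° − 75°) = 0.06699 I₀ · cos²(44°) = 0.03466 I₀.
Target fraction: 0.487 / 35.5 W = 0.01372 of I₀.
Need I₃/I₀ = 0.01372, so cos²(θ − 119°) = 0.01372 / 0.03466 = 0.3958.
θ − 119° = arccos(√0.3958) = 51.0°, giving θ ≈ 119 + 51.0 = 170.0°.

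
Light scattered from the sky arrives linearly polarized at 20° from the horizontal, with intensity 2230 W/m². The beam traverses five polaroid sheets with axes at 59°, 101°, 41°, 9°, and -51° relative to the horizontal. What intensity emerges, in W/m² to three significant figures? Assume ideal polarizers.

I₁ = 2230 W/m² · cos²(39°) = 1347 W/m².
I₂ = I₁ · cos²(42°) = 1347 · 0.5523 = 743.8 W/m².
I₃ = I₂ · cos²(60°) = 743.8 · 0.25 = 186 W/m².
I₄ = I₃ · cos²(32°) = 186 · 0.7192 = 133.7 W/m².
I₅ = I₄ · cos²(60°) = 133.7 · 0.25 = 33.43 W/m².

I ≈ 33.4 W/m²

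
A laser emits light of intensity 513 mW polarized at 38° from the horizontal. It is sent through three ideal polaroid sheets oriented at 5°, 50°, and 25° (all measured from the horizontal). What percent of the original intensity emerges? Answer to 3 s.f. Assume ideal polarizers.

≈ 28.9%

By Malus's law, I₁ = 513 mW · cos²(33°) = 360.8 mW.
I₂ = I₁ · cos²(45°) = 360.8 · 0.5 = 180.4 mW.
I₃ = I₂ · cos²(25°) = 180.4 · 0.8214 = 148.2 mW.
That is 28.89% of the incident intensity.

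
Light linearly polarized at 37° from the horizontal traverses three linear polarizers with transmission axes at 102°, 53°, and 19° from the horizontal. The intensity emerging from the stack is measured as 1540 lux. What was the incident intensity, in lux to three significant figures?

I₁ = I₀ cos²(102° − 37°) = I₀ cos²(65°) = 0.1786 I₀.
I₂ = I₁ cos²(53° − 102°) = 0.1786 I₀ · cos²(49°) = 0.07687 I₀.
I₃ = I₂ cos²(19° − 53°) = 0.07687 I₀ · cos²(34°) = 0.05284 I₀.
So 1540 lux = 0.05284 I₀, giving I₀ = 1540/0.05284 = 2.915e+04 lux.

I₀ ≈ 2.91e4 lux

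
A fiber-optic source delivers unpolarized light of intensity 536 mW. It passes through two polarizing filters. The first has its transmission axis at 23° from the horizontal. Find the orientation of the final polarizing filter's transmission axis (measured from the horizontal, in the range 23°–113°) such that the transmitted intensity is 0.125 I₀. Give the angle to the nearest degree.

Unpolarized light through the first polarizer → I₁ = ½ I₀, now polarized at 23°.
Need I₂/I₀ = 0.125, so cos²(θ − 23°) = 0.125 / 0.5 = 0.25.
θ − 23° = arccos(√0.25) = 60.0°, giving θ ≈ 23 + 60.0 = 83.0°.

θ ≈ 83°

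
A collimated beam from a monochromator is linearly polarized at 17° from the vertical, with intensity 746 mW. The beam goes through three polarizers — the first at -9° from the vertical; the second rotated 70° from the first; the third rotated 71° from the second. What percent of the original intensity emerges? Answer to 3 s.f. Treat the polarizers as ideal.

≈ 1.00%

By Malus's law, I₁ = 746 mW · cos²(26°) = 602.6 mW.
I₂ = I₁ · cos²(70°) = 602.6 · 0.117 = 70.5 mW.
I₃ = I₂ · cos²(71°) = 70.5 · 0.106 = 7.472 mW.
That is 1.002% of the incident intensity.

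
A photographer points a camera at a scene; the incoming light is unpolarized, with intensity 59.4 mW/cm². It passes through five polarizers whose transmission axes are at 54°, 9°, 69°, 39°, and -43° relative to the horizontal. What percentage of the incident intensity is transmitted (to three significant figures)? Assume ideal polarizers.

≈ 0.0908%

Unpolarized light through the first polarizer → I₁ = 59.4 mW/cm²/2 = 29.7 mW/cm², polarized at 54°.
I₂ = I₁ · cos²(45°) = 29.7 · 0.5 = 14.85 mW/cm².
I₃ = I₂ · cos²(60°) = 14.85 · 0.25 = 3.713 mW/cm².
I₄ = I₃ · cos²(30°) = 3.713 · 0.75 = 2.784 mW/cm².
I₅ = I₄ · cos²(82°) = 2.784 · 0.01937 = 0.05393 mW/cm².
That is 0.09079% of the incident intensity.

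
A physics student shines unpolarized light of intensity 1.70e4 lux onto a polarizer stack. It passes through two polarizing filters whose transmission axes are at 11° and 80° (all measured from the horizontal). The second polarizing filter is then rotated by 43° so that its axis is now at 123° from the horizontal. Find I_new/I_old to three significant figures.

Before rotation:
Unpolarized light through the first polarizer → I₁ = ½ I₀, now polarized at 11°.
I₂ = I₁ cos²(80° − 11°) = 0.5 I₀ · cos²(69°) = 0.06421 I₀.
After rotation:
Unpolarized light through the first polarizer → I₁ = ½ I₀, now polarized at 11°.
Angle between axes 1 and 2: 68°. I₂ = 0.5 I₀ · cos²(68°) = 0.07017 I₀.
Ratio = 0.07017 / 0.06421 = 1.093.

I_new/I_old ≈ 1.09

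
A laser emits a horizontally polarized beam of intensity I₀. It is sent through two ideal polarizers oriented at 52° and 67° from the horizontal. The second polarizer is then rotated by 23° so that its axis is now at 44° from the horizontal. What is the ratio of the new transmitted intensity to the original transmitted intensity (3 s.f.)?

I_new/I_old ≈ 1.05

Before rotation:
I₁ = I₀ cos²(52° − 0°) = I₀ cos²(52°) = 0.379 I₀.
I₂ = I₁ cos²(67° − 52°) = 0.379 I₀ · cos²(15°) = 0.3536 I₀.
After rotation:
I₁ = I₀ cos²(52° − 0°) = I₀ cos²(52°) = 0.379 I₀.
I₂ = I₁ cos²(44° − 52°) = 0.379 I₀ · cos²(8°) = 0.3717 I₀.
Ratio = 0.3717 / 0.3536 = 1.051.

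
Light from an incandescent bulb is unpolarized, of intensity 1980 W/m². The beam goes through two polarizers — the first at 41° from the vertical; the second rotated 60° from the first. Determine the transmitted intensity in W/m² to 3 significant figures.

Unpolarized light through the first polarizer → I₁ = 1980 W/m²/2 = 990 W/m², polarized at 41°.
I₂ = I₁ · cos²(60°) = 990 · 0.25 = 247.5 W/m².

I ≈ 248 W/m²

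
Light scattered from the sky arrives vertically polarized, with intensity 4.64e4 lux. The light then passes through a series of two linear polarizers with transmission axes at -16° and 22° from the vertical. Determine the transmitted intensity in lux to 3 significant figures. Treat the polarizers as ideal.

By Malus's law, I₁ = 4.64e4 lux · cos²(16°) = 4.287e+04 lux.
I₂ = I₁ · cos²(38°) = 4.287e+04 · 0.621 = 2.662e+04 lux.

I ≈ 2.66e4 lux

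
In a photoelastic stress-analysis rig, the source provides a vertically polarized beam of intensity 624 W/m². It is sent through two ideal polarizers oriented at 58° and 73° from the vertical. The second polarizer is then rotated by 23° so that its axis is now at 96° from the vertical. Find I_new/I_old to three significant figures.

I_new/I_old ≈ 0.666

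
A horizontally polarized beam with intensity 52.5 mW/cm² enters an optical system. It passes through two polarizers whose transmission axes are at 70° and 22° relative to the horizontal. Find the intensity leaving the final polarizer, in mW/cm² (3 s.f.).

I ≈ 2.75 mW/cm²

I₁ = 52.5 mW/cm² · cos²(70°) = 6.141 mW/cm².
I₂ = I₁ · cos²(48°) = 6.141 · 0.4477 = 2.75 mW/cm².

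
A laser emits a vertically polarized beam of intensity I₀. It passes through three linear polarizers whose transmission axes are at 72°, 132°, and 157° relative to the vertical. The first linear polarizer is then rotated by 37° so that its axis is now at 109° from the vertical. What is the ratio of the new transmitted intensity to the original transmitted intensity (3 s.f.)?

Before rotation:
I₁ = I₀ cos²(72° − 0°) = I₀ cos²(72°) = 0.09549 I₀.
I₂ = I₁ cos²(132° − 72°) = 0.09549 I₀ · cos²(60°) = 0.02387 I₀.
I₃ = I₂ cos²(157° − 132°) = 0.02387 I₀ · cos²(25°) = 0.01961 I₀.
After rotation:
I₁ = I₀ cos²(109° − 0°) = I₀ cos²(71°) = 0.106 I₀.
I₂ = I₁ cos²(132° − 109°) = 0.106 I₀ · cos²(23°) = 0.08981 I₀.
I₃ = I₂ cos²(157° − 132°) = 0.08981 I₀ · cos²(25°) = 0.07377 I₀.
Ratio = 0.07377 / 0.01961 = 3.762.

I_new/I_old ≈ 3.76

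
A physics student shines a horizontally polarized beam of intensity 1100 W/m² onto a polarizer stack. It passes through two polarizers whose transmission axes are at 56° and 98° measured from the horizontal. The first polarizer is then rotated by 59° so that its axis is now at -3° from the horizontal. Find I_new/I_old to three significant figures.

I_new/I_old ≈ 0.210

Before rotation:
I₁ = I₀ cos²(56° − 0°) = I₀ cos²(56°) = 0.3127 I₀.
I₂ = I₁ cos²(98° − 56°) = 0.3127 I₀ · cos²(42°) = 0.1727 I₀.
After rotation:
I₁ = I₀ cos²(-3° − 0°) = I₀ cos²(3°) = 0.9973 I₀.
Angle between axes 1 and 2: 79°. I₂ = 0.9973 I₀ · cos²(79°) = 0.03631 I₀.
Ratio = 0.03631 / 0.1727 = 0.2103.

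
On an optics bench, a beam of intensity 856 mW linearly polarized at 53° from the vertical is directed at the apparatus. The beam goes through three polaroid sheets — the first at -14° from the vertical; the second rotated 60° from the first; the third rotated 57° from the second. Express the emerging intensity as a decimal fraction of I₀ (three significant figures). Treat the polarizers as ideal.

I₁ = 856 mW · cos²(67°) = 130.7 mW.
I₂ = I₁ · cos²(60°) = 130.7 · 0.25 = 32.67 mW.
I₃ = I₂ · cos²(57°) = 32.67 · 0.2966 = 9.691 mW.
Transmitted fraction = 0.01132.

I/I₀ ≈ 0.0113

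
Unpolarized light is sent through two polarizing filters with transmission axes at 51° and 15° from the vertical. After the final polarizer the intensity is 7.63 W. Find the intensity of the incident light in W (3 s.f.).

Unpolarized light through the first polarizer → I₁ = ½ I₀, now polarized at 51°.
I₂ = I₁ cos²(15° − 51°) = 0.5 I₀ · cos²(36°) = 0.3273 I₀.
So 7.63 W = 0.3273 I₀, giving I₀ = 7.63/0.3273 = 23.32 W.

I₀ ≈ 23.3 W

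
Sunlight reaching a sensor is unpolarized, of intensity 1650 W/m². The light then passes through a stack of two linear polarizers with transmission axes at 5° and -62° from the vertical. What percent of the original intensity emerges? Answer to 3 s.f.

≈ 7.63%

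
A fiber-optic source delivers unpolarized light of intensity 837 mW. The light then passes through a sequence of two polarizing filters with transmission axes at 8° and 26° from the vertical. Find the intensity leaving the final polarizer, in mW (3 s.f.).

Unpolarized light through the first polarizer → I₁ = 837 mW/2 = 418.5 mW, polarized at 8°.
I₂ = I₁ · cos²(18°) = 418.5 · 0.9045 = 378.5 mW.

I ≈ 379 mW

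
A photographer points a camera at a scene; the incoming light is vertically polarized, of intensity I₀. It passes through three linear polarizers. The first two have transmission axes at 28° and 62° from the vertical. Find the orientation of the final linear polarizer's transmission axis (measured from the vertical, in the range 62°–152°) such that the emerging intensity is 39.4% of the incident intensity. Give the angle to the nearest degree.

By Malus's law, I₁ = I₀ cos²(28° − 0°) = I₀ cos²(28°) = 0.7796 I₀.
I₂ = I₁ cos²(62° − 28°) = 0.7796 I₀ · cos²(34°) = 0.5358 I₀.
Need I₃/I₀ = 0.394, so cos²(θ − 62°) = 0.394 / 0.5358 = 0.7353.
θ − 62° = arccos(√0.7353) = 31.0°, giving θ ≈ 62 + 31.0 = 93.0°.

θ ≈ 93°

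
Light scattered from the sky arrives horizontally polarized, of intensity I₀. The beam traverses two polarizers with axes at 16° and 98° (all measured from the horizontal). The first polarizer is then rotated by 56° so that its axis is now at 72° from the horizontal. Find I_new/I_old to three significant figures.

I_new/I_old ≈ 4.31

Before rotation:
I₁ = I₀ cos²(16° − 0°) = I₀ cos²(16°) = 0.924 I₀.
I₂ = I₁ cos²(98° − 16°) = 0.924 I₀ · cos²(82°) = 0.0179 I₀.
After rotation:
I₁ = I₀ cos²(72° − 0°) = I₀ cos²(72°) = 0.09549 I₀.
I₂ = I₁ cos²(98° − 72°) = 0.09549 I₀ · cos²(26°) = 0.07714 I₀.
Ratio = 0.07714 / 0.0179 = 4.31.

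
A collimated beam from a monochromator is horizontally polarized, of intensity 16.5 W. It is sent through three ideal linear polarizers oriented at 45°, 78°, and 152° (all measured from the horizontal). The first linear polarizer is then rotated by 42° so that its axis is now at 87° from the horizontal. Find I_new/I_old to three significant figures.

I_new/I_old ≈ 0.00760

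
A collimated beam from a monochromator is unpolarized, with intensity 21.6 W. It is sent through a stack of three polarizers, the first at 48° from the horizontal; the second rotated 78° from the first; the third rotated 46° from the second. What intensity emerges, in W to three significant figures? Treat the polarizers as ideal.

I ≈ 0.225 W

Unpolarized light through the first polarizer → I₁ = 21.6 W/2 = 10.8 W, polarized at 48°.
I₂ = I₁ · cos²(78°) = 10.8 · 0.04323 = 0.4669 W.
I₃ = I₂ · cos²(46°) = 0.4669 · 0.4826 = 0.2253 W.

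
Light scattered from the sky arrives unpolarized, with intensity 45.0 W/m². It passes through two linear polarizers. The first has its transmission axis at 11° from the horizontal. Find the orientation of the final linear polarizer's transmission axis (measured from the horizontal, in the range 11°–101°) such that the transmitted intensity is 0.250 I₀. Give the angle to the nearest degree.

θ ≈ 56°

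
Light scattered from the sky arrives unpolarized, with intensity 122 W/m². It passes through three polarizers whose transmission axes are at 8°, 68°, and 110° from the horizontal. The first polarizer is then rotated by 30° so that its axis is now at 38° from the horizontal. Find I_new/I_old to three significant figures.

Before rotation:
Unpolarized light through the first polarizer → I₁ = ½ I₀, now polarized at 8°.
I₂ = I₁ cos²(68° − 8°) = 0.5 I₀ · cos²(60°) = 0.125 I₀.
I₃ = I₂ cos²(110° − 68°) = 0.125 I₀ · cos²(42°) = 0.06903 I₀.
After rotation:
Unpolarized light through the first polarizer → I₁ = ½ I₀, now polarized at 38°.
I₂ = I₁ cos²(68° − 38°) = 0.5 I₀ · cos²(30°) = 0.375 I₀.
I₃ = I₂ cos²(110° − 68°) = 0.375 I₀ · cos²(42°) = 0.2071 I₀.
Ratio = 0.2071 / 0.06903 = 3.

I_new/I_old ≈ 3.00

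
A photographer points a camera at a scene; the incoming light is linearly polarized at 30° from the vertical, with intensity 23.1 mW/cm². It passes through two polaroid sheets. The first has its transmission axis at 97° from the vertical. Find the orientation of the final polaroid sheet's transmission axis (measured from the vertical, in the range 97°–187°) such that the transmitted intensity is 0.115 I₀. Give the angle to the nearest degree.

θ ≈ 127°

By Malus's law, I₁ = I₀ cos²(97° − 30°) = I₀ cos²(67°) = 0.1527 I₀.
Need I₂/I₀ = 0.115, so cos²(θ − 97°) = 0.115 / 0.1527 = 0.7533.
θ − 97° = arccos(√0.7533) = 29.8°, giving θ ≈ 97 + 29.8 = 126.8°.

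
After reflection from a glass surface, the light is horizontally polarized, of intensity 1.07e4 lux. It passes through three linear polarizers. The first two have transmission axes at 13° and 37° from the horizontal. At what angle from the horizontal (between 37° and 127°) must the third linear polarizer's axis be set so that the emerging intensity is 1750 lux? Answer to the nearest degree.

I₁ = I₀ cos²(13° − 0°) = I₀ cos²(13°) = 0.9494 I₀.
I₂ = I₁ cos²(37° − 13°) = 0.9494 I₀ · cos²(24°) = 0.7923 I₀.
Target fraction: 1750 / 1.07e4 lux = 0.1636 of I₀.
Need I₃/I₀ = 0.1636, so cos²(θ − 37°) = 0.1636 / 0.7923 = 0.2064.
θ − 37° = arccos(√0.2064) = 63.0°, giving θ ≈ 37 + 63.0 = 100.0°.

θ ≈ 100°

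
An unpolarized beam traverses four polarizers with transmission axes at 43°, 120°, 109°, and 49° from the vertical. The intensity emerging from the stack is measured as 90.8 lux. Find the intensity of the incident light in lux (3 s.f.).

I₀ ≈ 1.49e4 lux

Unpolarized light through the first polarizer → I₁ = ½ I₀, now polarized at 43°.
I₂ = I₁ cos²(120° − 43°) = 0.5 I₀ · cos²(77°) = 0.0253 I₀.
I₃ = I₂ cos²(109° − 120°) = 0.0253 I₀ · cos²(11°) = 0.02438 I₀.
I₄ = I₃ cos²(49° − 109°) = 0.02438 I₀ · cos²(60°) = 0.006095 I₀.
So 90.8 lux = 0.006095 I₀, giving I₀ = 90.8/0.006095 = 1.49e+04 lux.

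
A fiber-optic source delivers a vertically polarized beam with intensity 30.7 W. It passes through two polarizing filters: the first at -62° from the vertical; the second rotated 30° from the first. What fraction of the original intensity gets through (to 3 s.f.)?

I/I₀ ≈ 0.165

By Malus's law, I₁ = 30.7 W · cos²(62°) = 6.766 W.
I₂ = I₁ · cos²(30°) = 6.766 · 0.75 = 5.075 W.
Transmitted fraction = 0.1653.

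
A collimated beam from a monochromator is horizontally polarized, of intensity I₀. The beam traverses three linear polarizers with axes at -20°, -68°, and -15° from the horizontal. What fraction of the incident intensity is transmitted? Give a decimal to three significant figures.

≈ 0.143 I₀

I₁ = I₀ cos²(-20° − 0°) = I₀ cos²(20°) = 0.883 I₀.
I₂ = I₁ cos²(-68° + 20°) = 0.883 I₀ · cos²(48°) = 0.3954 I₀.
I₃ = I₂ cos²(-15° + 68°) = 0.3954 I₀ · cos²(53°) = 0.1432 I₀.
Transmitted fraction = 0.1432.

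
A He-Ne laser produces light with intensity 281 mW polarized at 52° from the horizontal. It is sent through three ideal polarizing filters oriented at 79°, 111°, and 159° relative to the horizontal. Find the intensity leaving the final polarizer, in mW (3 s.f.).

I ≈ 71.8 mW

I₁ = 281 mW · cos²(27°) = 223.1 mW.
I₂ = I₁ · cos²(32°) = 223.1 · 0.7192 = 160.4 mW.
I₃ = I₂ · cos²(48°) = 160.4 · 0.4477 = 71.83 mW.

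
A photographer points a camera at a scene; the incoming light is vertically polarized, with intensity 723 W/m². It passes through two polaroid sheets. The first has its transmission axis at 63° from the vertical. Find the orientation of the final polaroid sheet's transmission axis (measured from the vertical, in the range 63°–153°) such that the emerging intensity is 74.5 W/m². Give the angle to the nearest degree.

I₁ = I₀ cos²(63° − 0°) = I₀ cos²(63°) = 0.2061 I₀.
Target fraction: 74.5 / 723 W/m² = 0.103 of I₀.
Need I₂/I₀ = 0.103, so cos²(θ − 63°) = 0.103 / 0.2061 = 0.4999.
θ − 63° = arccos(√0.4999) = 45.0°, giving θ ≈ 63 + 45.0 = 108.0°.

θ ≈ 108°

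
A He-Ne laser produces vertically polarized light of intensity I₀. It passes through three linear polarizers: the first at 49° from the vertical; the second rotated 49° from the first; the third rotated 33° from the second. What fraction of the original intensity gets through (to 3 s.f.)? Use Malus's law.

≈ 0.130 I₀

By Malus's law, I₁ = I₀ cos²(49° − 0°) = I₀ cos²(49°) = 0.4304 I₀.
I₂ = I₁ cos²(49°) = 0.4304 · 0.4304 I₀ = 0.1853 I₀.
I₃ = I₂ cos²(33°) = 0.1853 · 0.7034 I₀ = 0.1303 I₀.
Transmitted fraction = 0.1303.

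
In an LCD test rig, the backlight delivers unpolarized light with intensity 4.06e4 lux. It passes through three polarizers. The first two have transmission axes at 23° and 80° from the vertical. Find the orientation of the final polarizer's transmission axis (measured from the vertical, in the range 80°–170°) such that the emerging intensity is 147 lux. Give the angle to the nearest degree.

θ ≈ 161°

Unpolarized light through the first polarizer → I₁ = ½ I₀, now polarized at 23°.
I₂ = I₁ cos²(80° − 23°) = 0.5 I₀ · cos²(57°) = 0.1483 I₀.
Target fraction: 147 / 4.06e4 lux = 0.003621 of I₀.
Need I₃/I₀ = 0.003621, so cos²(θ − 80°) = 0.003621 / 0.1483 = 0.02441.
θ − 80° = arccos(√0.02441) = 81.0°, giving θ ≈ 80 + 81.0 = 161.0°.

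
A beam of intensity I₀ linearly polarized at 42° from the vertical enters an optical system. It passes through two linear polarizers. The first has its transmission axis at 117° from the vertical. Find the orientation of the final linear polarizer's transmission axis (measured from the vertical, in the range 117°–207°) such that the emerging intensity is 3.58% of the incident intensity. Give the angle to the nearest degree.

θ ≈ 160°

I₁ = I₀ cos²(117° − 42°) = I₀ cos²(75°) = 0.06699 I₀.
Need I₂/I₀ = 0.0358, so cos²(θ − 117°) = 0.0358 / 0.06699 = 0.5344.
θ − 117° = arccos(√0.5344) = 43.0°, giving θ ≈ 117 + 43.0 = 160.0°.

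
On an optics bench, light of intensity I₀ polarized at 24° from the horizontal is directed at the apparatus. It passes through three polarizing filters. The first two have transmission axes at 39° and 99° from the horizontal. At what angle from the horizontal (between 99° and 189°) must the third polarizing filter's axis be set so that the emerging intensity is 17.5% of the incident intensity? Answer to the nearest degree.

θ ≈ 129°

By Malus's law, I₁ = I₀ cos²(39° − 24°) = I₀ cos²(15°) = 0.933 I₀.
I₂ = I₁ cos²(99° − 39°) = 0.933 I₀ · cos²(60°) = 0.2333 I₀.
Need I₃/I₀ = 0.175, so cos²(θ − 99°) = 0.175 / 0.2333 = 0.7503.
θ − 99° = arccos(√0.7503) = 30.0°, giving θ ≈ 99 + 30.0 = 129.0°.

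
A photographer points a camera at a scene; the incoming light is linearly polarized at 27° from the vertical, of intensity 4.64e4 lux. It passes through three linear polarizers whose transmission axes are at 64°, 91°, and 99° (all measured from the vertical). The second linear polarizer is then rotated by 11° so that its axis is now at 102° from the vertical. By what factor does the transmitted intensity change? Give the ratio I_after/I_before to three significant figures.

I_new/I_old ≈ 0.795

Before rotation:
By Malus's law, I₁ = I₀ cos²(64° − 27°) = I₀ cos²(37°) = 0.6378 I₀.
I₂ = I₁ cos²(91° − 64°) = 0.6378 I₀ · cos²(27°) = 0.5064 I₀.
I₃ = I₂ cos²(99° − 91°) = 0.5064 I₀ · cos²(8°) = 0.4966 I₀.
After rotation:
I₁ = I₀ cos²(64° − 27°) = I₀ cos²(37°) = 0.6378 I₀.
I₂ = I₁ cos²(102° − 64°) = 0.6378 I₀ · cos²(38°) = 0.3961 I₀.
I₃ = I₂ cos²(99° − 102°) = 0.3961 I₀ · cos²(3°) = 0.395 I₀.
Ratio = 0.395 / 0.4966 = 0.7954.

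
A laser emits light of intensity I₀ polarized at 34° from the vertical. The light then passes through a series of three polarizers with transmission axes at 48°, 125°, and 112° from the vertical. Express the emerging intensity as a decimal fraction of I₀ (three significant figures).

I₁ = I₀ cos²(48° − 34°) = I₀ cos²(14°) = 0.9415 I₀.
I₂ = I₁ cos²(125° − 48°) = 0.9415 I₀ · cos²(77°) = 0.04764 I₀.
I₃ = I₂ cos²(112° − 125°) = 0.04764 I₀ · cos²(13°) = 0.04523 I₀.
Transmitted fraction = 0.04523.

≈ 0.0452 I₀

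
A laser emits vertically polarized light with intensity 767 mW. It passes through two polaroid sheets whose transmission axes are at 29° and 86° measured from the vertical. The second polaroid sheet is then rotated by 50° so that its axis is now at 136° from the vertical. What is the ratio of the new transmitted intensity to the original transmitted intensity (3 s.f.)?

I_new/I_old ≈ 0.288

Before rotation:
By Malus's law, I₁ = I₀ cos²(29° − 0°) = I₀ cos²(29°) = 0.765 I₀.
I₂ = I₁ cos²(86° − 29°) = 0.765 I₀ · cos²(57°) = 0.2269 I₀.
After rotation:
I₁ = I₀ cos²(29° − 0°) = I₀ cos²(29°) = 0.765 I₀.
Angle between axes 1 and 2: 73°. I₂ = 0.765 I₀ · cos²(73°) = 0.06539 I₀.
Ratio = 0.06539 / 0.2269 = 0.2882.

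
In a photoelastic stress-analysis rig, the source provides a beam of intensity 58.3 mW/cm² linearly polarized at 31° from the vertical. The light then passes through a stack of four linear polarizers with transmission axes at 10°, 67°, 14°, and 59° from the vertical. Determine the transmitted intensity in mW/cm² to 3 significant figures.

I₁ = 58.3 mW/cm² · cos²(21°) = 50.81 mW/cm².
I₂ = I₁ · cos²(57°) = 50.81 · 0.2966 = 15.07 mW/cm².
I₃ = I₂ · cos²(53°) = 15.07 · 0.3622 = 5.459 mW/cm².
I₄ = I₃ · cos²(45°) = 5.459 · 0.5 = 2.73 mW/cm².

I ≈ 2.73 mW/cm²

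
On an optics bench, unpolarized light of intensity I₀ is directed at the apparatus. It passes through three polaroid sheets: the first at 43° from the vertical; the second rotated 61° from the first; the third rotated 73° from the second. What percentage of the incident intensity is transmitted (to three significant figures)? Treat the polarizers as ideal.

≈ 1.00%

Unpolarized light through the first polarizer → I₁ = ½ I₀, now polarized at 43°.
I₂ = I₁ cos²(61°) = 0.5 · 0.235 I₀ = 0.1175 I₀.
I₃ = I₂ cos²(73°) = 0.1175 · 0.08548 I₀ = 0.01005 I₀.
That is 1.005% of the incident intensity.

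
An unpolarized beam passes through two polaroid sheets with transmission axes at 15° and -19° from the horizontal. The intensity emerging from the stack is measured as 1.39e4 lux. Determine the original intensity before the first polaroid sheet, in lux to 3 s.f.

I₀ ≈ 4.04e4 lux

Unpolarized light through the first polarizer → I₁ = ½ I₀, now polarized at 15°.
I₂ = I₁ cos²(-19° − 15°) = 0.5 I₀ · cos²(34°) = 0.3437 I₀.
So 1.39e4 lux = 0.3437 I₀, giving I₀ = 1.39e4/0.3437 = 4.045e+04 lux.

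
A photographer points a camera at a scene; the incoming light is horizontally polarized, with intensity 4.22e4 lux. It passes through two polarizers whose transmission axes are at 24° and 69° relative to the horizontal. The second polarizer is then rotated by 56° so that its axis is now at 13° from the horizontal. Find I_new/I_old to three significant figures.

I_new/I_old ≈ 1.93

Before rotation:
By Malus's law, I₁ = I₀ cos²(24° − 0°) = I₀ cos²(24°) = 0.8346 I₀.
I₂ = I₁ cos²(69° − 24°) = 0.8346 I₀ · cos²(45°) = 0.4173 I₀.
After rotation:
I₁ = I₀ cos²(24° − 0°) = I₀ cos²(24°) = 0.8346 I₀.
I₂ = I₁ cos²(13° − 24°) = 0.8346 I₀ · cos²(11°) = 0.8042 I₀.
Ratio = 0.8042 / 0.4173 = 1.927.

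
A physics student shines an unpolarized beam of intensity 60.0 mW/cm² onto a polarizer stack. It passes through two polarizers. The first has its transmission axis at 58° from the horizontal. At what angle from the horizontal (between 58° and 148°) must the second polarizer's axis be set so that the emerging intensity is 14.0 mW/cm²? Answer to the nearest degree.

Unpolarized light through the first polarizer → I₁ = ½ I₀, now polarized at 58°.
Target fraction: 14.0 / 60.0 mW/cm² = 0.2333 of I₀.
Need I₂/I₀ = 0.2333, so cos²(θ − 58°) = 0.2333 / 0.5 = 0.4667.
θ − 58° = arccos(√0.4667) = 46.9°, giving θ ≈ 58 + 46.9 = 104.9°.

θ ≈ 105°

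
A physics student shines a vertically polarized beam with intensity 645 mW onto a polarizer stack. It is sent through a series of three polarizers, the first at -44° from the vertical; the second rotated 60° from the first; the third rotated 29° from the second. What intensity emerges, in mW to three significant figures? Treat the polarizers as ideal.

I₁ = 645 mW · cos²(44°) = 333.8 mW.
I₂ = I₁ · cos²(60°) = 333.8 · 0.25 = 83.44 mW.
I₃ = I₂ · cos²(29°) = 83.44 · 0.765 = 63.83 mW.

I ≈ 63.8 mW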